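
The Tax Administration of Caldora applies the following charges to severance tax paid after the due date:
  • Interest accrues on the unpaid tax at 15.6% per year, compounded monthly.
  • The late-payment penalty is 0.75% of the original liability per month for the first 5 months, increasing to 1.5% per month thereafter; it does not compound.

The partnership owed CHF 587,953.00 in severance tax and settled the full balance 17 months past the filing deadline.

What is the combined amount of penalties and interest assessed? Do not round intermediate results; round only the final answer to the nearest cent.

Penalty, months 1–5: 5 × 0.75% × CHF 587,953.00 = CHF 22,048.24…
Penalty, months 6–17: 12 × 1.5% × CHF 587,953.00 = CHF 105,831.54
Interest (15.6%/yr ÷ 12 = 1.3%/month): CHF 587,953.00 × ((1 + 0.013)^17 − 1) = CHF 144,370.8559…
Penalties + interest = CHF 127,879.7775 + CHF 144,370.8559… = CHF 272,250.63

CHF 272,250.63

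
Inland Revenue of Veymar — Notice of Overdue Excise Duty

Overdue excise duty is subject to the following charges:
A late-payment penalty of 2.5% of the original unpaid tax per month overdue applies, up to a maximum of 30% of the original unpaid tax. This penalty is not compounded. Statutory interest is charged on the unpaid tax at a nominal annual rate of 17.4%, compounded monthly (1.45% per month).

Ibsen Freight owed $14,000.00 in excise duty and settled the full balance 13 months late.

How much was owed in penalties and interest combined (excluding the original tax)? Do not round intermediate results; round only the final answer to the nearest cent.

$7,081.25

Penalty (uncapped): 13 × 2.5% × $14,000.00 = $4,550.00; cap = 30% × $14,000.00 = $4,200.00 → penalty = $4,200.00
Interest: $14,000.00 × ((1 + 0.0145)^13 − 1) = $14,000.00 × 0.2058039… = $2,881.2540…
Penalties + interest = $4,200.0000 + $2,881.2540… = $7,081.25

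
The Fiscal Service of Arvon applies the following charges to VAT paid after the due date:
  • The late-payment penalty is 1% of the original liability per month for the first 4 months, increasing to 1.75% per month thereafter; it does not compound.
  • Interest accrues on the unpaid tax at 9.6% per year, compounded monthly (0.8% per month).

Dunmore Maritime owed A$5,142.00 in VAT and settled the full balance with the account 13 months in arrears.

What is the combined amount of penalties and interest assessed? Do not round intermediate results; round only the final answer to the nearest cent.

Penalty, months 1–4: 4 × 1% × A$5,142.00 = A$205.68
Penalty, months 5–13: 9 × 1.75% × A$5,142.00 = A$809.87…
Interest: A$5,142.00 × ((1 + 0.008)^13 − 1) = A$5,142.00 × 0.1091414… = A$561.2051…
Penalties + interest = A$1,015.5450 + A$561.2051… = A$1,576.75

A$1,576.75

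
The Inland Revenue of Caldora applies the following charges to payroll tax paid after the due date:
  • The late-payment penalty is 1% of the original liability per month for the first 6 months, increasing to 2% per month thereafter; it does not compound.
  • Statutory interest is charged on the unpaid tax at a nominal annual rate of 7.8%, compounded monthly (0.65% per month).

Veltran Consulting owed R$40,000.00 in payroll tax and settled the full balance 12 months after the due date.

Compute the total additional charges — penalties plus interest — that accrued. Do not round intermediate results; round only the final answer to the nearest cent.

Penalty, months 1–6: 6 × 1% × R$40,000.00 = R$2,400.00
Penalty, months 7–12: 6 × 2% × R$40,000.00 = R$4,800.00
Interest: R$40,000.00 × ((1 + 0.0065)^12 − 1) = R$40,000.00 × 0.0808498… = R$3,233.9924…
Penalties + interest = R$7,200.0000 + R$3,233.9924… = R$10,433.99

R$10,433.99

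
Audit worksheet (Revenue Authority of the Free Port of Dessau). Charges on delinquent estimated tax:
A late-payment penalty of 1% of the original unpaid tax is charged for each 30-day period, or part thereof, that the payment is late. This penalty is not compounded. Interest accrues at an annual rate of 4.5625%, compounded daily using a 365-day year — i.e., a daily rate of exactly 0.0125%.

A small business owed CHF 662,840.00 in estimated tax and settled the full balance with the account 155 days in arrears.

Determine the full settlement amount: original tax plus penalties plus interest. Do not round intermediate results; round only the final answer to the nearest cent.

Penalty periods: ⌈155/30⌉ = 6; penalty = 6 × 1% × CHF 662,840.00 = CHF 39,770.40
Interest: CHF 662,840.00 × ((1 + 0.000125)^155 − 1) = CHF 662,840.00 × 0.01956268… = CHF 12,966.9261…
Total = CHF 662,840.00 + CHF 39,770.4000 + CHF 12,966.9261… = CHF 715,577.33

CHF 715,577.33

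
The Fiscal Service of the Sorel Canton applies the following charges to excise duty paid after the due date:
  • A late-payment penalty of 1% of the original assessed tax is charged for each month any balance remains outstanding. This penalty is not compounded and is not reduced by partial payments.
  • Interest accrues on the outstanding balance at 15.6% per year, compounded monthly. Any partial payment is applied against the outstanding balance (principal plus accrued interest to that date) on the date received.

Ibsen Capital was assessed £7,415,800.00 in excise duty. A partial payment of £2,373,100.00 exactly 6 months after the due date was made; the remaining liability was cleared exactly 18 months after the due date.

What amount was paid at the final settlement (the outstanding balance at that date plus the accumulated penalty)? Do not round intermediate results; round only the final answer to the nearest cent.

£7,920,704.19

Monthly rate = 15.6% ÷ 12 = 1.3%
Balance at month 6: £7,415,800.0000 × (1 + 0.013)^6 = £8,013,360.4968…
After £2,373,100.00 payment: £8,013,360.4968… − £2,373,100.00 = £5,640,260.4968…
Balance at month 18: £5,640,260.4968… × (1 + 0.013)^12 = £6,585,860.1878…
Penalty: 18 × 1% × £7,415,800.00 = £1,334,844.00
Final settlement = outstanding balance + penalty = £6,585,860.1878… + £1,334,844.00 = £7,920,704.19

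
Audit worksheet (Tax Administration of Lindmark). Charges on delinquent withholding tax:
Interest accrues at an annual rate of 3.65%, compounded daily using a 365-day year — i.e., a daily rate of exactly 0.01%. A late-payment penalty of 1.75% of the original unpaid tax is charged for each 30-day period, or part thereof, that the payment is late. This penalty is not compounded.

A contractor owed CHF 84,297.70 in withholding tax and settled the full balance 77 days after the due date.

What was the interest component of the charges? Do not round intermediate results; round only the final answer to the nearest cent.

CHF 651.57

Interest: CHF 84,297.70 × ((1 + 0.0001)^77 − 1) = CHF 84,297.70 × 0.00772933… = CHF 651.5650…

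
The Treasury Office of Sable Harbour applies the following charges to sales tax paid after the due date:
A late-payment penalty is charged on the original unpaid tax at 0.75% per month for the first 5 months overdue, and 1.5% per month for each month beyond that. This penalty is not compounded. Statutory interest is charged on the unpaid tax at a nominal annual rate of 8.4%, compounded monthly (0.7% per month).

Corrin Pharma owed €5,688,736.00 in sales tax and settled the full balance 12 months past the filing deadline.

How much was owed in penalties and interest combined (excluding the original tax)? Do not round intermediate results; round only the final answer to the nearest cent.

€1,307,332.19

Penalty, months 1–5: 5 × 0.75% × €5,688,736.00 = €213,327.60
Penalty, months 6–12: 7 × 1.5% × €5,688,736.00 = €597,317.28
Interest: €5,688,736.00 × ((1 + 0.007)^12 − 1) = €5,688,736.00 × 0.0873107… = €496,687.3056…
Penalties + interest = €810,644.8800 + €496,687.3056… = €1,307,332.19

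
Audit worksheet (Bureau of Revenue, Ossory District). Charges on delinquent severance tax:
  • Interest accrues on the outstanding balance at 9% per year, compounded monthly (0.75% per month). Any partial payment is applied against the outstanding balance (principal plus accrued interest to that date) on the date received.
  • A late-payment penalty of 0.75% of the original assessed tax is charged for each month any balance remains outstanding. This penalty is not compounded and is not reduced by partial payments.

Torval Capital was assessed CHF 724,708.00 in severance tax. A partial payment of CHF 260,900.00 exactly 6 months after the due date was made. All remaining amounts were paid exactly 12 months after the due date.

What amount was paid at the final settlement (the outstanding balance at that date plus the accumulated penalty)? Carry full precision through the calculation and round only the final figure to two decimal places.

CHF 585,051.48

Balance at month 6: CHF 724,708.0000 × (1 + 0.0075)^6 = CHF 757,937.4816…
After CHF 260,900.00 payment: CHF 757,937.4816… − CHF 260,900.00 = CHF 497,037.4816…
Balance at month 12: CHF 497,037.4816… × (1 + 0.0075)^6 = CHF 519,827.7611…
Penalty: 12 × 0.75% × CHF 724,708.00 = CHF 65,223.72
Final settlement = outstanding balance + penalty = CHF 519,827.7611… + CHF 65,223.72 = CHF 585,051.48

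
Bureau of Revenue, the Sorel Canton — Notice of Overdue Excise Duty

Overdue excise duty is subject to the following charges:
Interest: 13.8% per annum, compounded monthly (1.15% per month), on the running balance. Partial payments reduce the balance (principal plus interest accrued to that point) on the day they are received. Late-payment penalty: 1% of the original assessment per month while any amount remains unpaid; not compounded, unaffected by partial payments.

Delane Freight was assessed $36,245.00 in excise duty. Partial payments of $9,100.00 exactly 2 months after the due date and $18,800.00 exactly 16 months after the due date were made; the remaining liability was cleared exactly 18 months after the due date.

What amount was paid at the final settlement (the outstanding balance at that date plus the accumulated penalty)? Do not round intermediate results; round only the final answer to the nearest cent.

$20,890.44

Balance at month 2: $36,245.0000 × (1 + 0.0115)^2 = $37,083.4284…
After $9,100.00 payment: $37,083.4284… − $9,100.00 = $27,983.4284…
Balance at month 16: $27,983.4284… × (1 + 0.0115)^14 = $32,841.5269…
After $18,800.00 payment: $32,841.5269… − $18,800.00 = $14,041.5269…
Balance at month 18: $14,041.5269… × (1 + 0.0115)^2 = $14,366.3390…
Penalty: 18 × 1% × $36,245.00 = $6,524.10
Final settlement = outstanding balance + penalty = $14,366.3390… + $6,524.10 = $20,890.44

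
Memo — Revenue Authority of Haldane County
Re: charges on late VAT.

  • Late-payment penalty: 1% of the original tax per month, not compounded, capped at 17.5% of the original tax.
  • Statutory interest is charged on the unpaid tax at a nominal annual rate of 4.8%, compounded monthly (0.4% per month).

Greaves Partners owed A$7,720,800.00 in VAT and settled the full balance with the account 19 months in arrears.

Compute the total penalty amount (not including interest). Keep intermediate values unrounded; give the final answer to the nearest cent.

A$1,351,140.00

Penalty (uncapped): 19 × 1% × A$7,720,800.00 = A$1,466,952.00; cap = 17.5% × A$7,720,800.00 = A$1,351,140.00 → penalty = A$1,351,140.00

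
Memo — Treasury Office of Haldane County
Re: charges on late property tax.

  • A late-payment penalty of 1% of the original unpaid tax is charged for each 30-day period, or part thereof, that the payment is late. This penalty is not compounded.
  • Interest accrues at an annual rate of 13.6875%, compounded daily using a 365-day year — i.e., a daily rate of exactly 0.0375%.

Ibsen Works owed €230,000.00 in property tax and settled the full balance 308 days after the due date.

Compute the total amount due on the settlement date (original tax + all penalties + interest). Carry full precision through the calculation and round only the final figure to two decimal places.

€283,454.35

Penalty periods: ⌈308/30⌉ = 11; penalty = 11 × 1% × €230,000.00 = €25,300.00
Interest: €230,000.00 × ((1 + 0.000375)^308 − 1) = €230,000.00 × 0.12241021… = €28,154.3490…
Total = €230,000.00 + €25,300.0000 + €28,154.3490… = €283,454.35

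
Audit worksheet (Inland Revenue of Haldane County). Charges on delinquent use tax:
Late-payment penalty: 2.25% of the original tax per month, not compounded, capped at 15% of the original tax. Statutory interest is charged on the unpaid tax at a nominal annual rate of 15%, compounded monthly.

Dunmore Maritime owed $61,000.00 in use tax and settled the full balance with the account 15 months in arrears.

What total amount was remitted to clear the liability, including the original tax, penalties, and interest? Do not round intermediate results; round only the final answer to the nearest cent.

Penalty (uncapped): 15 × 2.25% × $61,000.00 = $20,587.50; cap = 15% × $61,000.00 = $9,150.00 → penalty = $9,150.00
Interest (15%/yr ÷ 12 = 1.25%/month): $61,000.00 × ((1 + 0.0125)^15 − 1) = $12,494.5802…
Total = $61,000.00 + $9,150.0000 + $12,494.5802… = $82,644.58

$82,644.58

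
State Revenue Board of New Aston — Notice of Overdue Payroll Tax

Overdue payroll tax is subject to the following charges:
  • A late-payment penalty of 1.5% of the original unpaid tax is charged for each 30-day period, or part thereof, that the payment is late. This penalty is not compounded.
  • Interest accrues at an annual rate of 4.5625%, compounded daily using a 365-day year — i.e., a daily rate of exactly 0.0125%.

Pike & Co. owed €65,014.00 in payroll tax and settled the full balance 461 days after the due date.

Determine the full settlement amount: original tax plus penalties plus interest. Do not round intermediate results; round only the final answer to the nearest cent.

€84,473.59

Penalty periods: ⌈461/30⌉ = 16; penalty = 16 × 1.5% × €65,014.00 = €15,603.36
Interest: €65,014.00 × ((1 + 0.000125)^461 − 1) = €65,014.00 × 0.05931386… = €3,856.2314…
Total = €65,014.00 + €15,603.3600 + €3,856.2314… = €84,473.59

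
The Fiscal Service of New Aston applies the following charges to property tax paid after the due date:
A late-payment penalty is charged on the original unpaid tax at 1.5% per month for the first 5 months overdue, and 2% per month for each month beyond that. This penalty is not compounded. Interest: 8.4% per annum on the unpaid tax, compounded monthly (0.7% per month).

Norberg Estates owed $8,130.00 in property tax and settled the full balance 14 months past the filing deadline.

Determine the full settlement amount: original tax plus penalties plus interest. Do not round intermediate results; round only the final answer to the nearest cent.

Penalty, months 1–5: 5 × 1.5% × $8,130.00 = $609.75
Penalty, months 6–14: 9 × 2% × $8,130.00 = $1,463.40
Interest: $8,130.00 × ((1 + 0.007)^14 − 1) = $8,130.00 × 0.1025863… = $834.0265…
Total = $8,130.00 + $2,073.1500 + $834.0265… = $11,037.18

$11,037.18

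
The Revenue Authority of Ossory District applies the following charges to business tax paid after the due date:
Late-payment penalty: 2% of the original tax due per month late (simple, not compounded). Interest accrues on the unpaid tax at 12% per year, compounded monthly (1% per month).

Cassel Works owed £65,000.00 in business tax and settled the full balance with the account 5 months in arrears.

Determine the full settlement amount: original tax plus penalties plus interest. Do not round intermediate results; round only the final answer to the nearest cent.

Late-payment penalty: 5 × 2% × £65,000.00 = £6,500.00
Interest: £65,000.00 × ((1 + 0.01)^5 − 1) = £65,000.00 × 0.0510101… = £3,315.6533…
Total = £65,000.00 + £6,500.0000 + £3,315.6533… = £74,815.65

£74,815.65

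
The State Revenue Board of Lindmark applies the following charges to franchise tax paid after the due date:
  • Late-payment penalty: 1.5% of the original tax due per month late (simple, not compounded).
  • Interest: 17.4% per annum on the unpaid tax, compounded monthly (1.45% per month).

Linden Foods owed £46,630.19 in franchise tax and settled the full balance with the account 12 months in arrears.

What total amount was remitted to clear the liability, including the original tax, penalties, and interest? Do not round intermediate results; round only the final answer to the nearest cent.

Late-payment penalty: 12 × 1.5% × £46,630.19 = £8,393.43…
Interest: £46,630.19 × ((1 + 0.0145)^12 − 1) = £46,630.19 × 0.1885696… = £8,793.0361…
Total = £46,630.19 + £8,393.4342 + £8,793.0361… = £63,816.66

£63,816.66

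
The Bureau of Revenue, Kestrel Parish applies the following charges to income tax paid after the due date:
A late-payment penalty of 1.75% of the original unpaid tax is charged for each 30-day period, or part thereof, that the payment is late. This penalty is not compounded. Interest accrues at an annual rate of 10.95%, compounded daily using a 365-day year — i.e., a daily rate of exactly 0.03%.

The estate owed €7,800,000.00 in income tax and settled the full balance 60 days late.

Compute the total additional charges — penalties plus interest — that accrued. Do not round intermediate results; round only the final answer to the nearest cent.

Penalty periods: ⌈60/30⌉ = 2; penalty = 2 × 1.75% × €7,800,000.00 = €273,000.00
Interest: €7,800,000.00 × ((1 + 0.0003)^60 − 1) = €7,800,000.00 × 0.01816023… = €141,649.7776…
Penalties + interest = €273,000.0000 + €141,649.7776… = €414,649.78

€414,649.78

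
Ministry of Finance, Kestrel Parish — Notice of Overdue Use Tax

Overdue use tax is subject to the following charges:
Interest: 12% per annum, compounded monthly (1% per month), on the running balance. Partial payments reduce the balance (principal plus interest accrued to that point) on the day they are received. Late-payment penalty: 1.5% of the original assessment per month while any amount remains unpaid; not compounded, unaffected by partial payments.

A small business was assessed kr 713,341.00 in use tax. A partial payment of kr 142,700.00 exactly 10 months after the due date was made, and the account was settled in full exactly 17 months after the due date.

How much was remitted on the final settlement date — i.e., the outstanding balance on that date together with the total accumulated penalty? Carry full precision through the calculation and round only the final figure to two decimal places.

kr 873,721.15

Balance at month 10: kr 713,341.0000 × (1 + 0.01)^10 = kr 787,972.2516…
After kr 142,700.00 payment: kr 787,972.2516… − kr 142,700.00 = kr 645,272.2516…
Balance at month 17: kr 645,272.2516… × (1 + 0.01)^7 = kr 691,819.1926…
Penalty: 17 × 1.5% × kr 713,341.00 = kr 181,901.96…
Final settlement = outstanding balance + penalty = kr 691,819.1926… + kr 181,901.96… = kr 873,721.15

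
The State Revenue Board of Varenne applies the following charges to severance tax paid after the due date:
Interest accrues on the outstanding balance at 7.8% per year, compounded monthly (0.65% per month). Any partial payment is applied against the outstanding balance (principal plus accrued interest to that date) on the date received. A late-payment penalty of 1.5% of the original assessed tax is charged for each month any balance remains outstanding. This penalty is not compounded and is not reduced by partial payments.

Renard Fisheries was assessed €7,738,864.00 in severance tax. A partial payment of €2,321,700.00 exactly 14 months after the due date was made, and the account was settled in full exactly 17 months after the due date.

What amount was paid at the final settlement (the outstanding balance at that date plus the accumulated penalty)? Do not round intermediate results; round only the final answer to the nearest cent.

€8,246,096.88

Balance at month 14: €7,738,864.0000 × (1 + 0.0065)^14 = €8,473,642.2350…
After €2,321,700.00 payment: €8,473,642.2350… − €2,321,700.00 = €6,151,942.2350…
Balance at month 17: €6,151,942.2350… × (1 + 0.0065)^3 = €6,272,686.5567…
Penalty: 17 × 1.5% × €7,738,864.00 = €1,973,410.32
Final settlement = outstanding balance + penalty = €6,272,686.5567… + €1,973,410.32 = €8,246,096.88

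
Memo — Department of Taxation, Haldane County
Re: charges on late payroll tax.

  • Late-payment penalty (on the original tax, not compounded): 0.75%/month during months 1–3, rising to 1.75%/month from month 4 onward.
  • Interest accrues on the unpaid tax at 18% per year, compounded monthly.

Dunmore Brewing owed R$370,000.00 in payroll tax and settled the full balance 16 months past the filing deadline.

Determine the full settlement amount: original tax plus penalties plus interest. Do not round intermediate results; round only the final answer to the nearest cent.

Penalty, months 1–3: 3 × 0.75% × R$370,000.00 = R$8,325.00
Penalty, months 4–16: 13 × 1.75% × R$370,000.00 = R$84,175.00
Interest (18%/yr ÷ 12 = 1.5%/month): R$370,000.00 × ((1 + 0.015)^16 − 1) = R$99,524.6526…
Total = R$370,000.00 + R$92,500.0000 + R$99,524.6526… = R$562,024.65

R$562,024.65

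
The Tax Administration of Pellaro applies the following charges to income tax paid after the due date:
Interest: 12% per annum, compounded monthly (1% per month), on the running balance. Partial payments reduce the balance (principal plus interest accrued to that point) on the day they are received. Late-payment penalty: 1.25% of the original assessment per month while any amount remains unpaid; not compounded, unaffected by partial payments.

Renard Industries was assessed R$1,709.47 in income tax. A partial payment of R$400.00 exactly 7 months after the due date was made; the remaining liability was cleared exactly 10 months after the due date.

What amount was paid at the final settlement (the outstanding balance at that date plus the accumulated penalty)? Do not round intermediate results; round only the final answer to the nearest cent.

Balance at month 7: R$1,709.4700 × (1 + 0.01)^7 = R$1,832.7832…
After R$400.00 payment: R$1,832.7832… − R$400.00 = R$1,432.7832…
Balance at month 10: R$1,432.7832… × (1 + 0.01)^3 = R$1,476.1980…
Penalty: 10 × 1.25% × R$1,709.47 = R$213.68…
Final settlement = outstanding balance + penalty = R$1,476.1980… + R$213.68… = R$1,689.88

R$1,689.88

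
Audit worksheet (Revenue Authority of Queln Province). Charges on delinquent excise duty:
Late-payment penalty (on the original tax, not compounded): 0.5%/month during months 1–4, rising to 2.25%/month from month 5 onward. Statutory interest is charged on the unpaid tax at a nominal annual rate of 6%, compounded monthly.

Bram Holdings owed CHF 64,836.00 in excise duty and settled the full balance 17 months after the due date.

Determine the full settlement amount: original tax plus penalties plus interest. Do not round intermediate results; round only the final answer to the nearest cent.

Penalty, months 1–4: 4 × 0.5% × CHF 64,836.00 = CHF 1,296.72
Penalty, months 5–17: 13 × 2.25% × CHF 64,836.00 = CHF 18,964.53
Interest (6%/yr ÷ 12 = 0.5%/month): CHF 64,836.00 × ((1 + 0.005)^17 − 1) = CHF 5,737.1112…
Total = CHF 64,836.00 + CHF 20,261.2500 + CHF 5,737.1112… = CHF 90,834.36

CHF 90,834.36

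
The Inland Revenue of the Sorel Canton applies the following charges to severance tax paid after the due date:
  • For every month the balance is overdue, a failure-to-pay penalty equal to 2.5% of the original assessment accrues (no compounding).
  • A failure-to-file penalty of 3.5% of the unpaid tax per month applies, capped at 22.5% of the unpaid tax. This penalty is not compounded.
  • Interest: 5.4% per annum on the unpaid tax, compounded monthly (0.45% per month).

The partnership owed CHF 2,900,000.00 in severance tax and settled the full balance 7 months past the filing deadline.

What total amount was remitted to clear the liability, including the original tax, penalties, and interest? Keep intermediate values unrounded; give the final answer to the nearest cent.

CHF 4,152,592.52

Failure-to-file: 7 × 3.5% × CHF 2,900,000.00 = CHF 710,500.00, capped at 22.5% × CHF 2,900,000.00 = CHF 652,500.00
Failure-to-pay penalty: 7 × 2.5% × CHF 2,900,000.00 = CHF 507,500.00
Interest: CHF 2,900,000.00 × ((1 + 0.0045)^7 − 1) = CHF 2,900,000.00 × 0.0319285… = CHF 92,592.5159…
Total = CHF 2,900,000.00 + CHF 1,160,000.0000 + CHF 92,592.5159… = CHF 4,152,592.52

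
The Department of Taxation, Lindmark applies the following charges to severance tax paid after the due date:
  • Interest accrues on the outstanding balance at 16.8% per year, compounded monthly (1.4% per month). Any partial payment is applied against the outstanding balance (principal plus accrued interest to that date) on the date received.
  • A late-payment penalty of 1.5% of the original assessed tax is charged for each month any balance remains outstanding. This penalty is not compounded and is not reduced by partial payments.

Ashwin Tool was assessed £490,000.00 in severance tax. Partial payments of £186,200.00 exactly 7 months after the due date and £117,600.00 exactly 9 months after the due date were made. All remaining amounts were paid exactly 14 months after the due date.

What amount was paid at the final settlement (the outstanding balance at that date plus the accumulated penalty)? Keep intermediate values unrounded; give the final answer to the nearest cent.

£366,890.56

Balance at month 7: £490,000.0000 × (1 + 0.014)^7 = £540,084.5640…
After £186,200.00 payment: £540,084.5640… − £186,200.00 = £353,884.5640…
Balance at month 9: £353,884.5640… × (1 + 0.014)^2 = £363,862.6932…
After £117,600.00 payment: £363,862.6932… − £117,600.00 = £246,262.6932…
Balance at month 14: £246,262.6932… × (1 + 0.014)^5 = £263,990.5614…
Penalty: 14 × 1.5% × £490,000.00 = £102,900.00
Final settlement = outstanding balance + penalty = £263,990.5614… + £102,900.00 = £366,890.56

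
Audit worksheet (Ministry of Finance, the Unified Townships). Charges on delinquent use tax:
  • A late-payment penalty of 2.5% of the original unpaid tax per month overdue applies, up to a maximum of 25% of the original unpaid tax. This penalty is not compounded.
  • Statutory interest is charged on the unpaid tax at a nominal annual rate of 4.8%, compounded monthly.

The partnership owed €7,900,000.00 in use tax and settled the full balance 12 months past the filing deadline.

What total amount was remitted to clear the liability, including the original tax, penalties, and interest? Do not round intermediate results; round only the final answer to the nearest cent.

€10,262,654.64

Penalty (uncapped): 12 × 2.5% × €7,900,000.00 = €2,370,000.00; cap = 25% × €7,900,000.00 = €1,975,000.00 → penalty = €1,975,000.00
Interest (4.8%/yr ÷ 12 = 0.4%/month): €7,900,000.00 × ((1 + 0.004)^12 − 1) = €387,654.6395…
Total = €7,900,000.00 + €1,975,000.0000 + €387,654.6395… = €10,262,654.64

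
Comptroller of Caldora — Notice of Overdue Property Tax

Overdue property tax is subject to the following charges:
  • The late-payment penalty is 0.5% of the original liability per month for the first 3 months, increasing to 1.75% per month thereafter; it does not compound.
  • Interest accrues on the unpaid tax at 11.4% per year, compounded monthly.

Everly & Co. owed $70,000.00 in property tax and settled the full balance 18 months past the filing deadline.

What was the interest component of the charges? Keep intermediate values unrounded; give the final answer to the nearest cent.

Interest (11.4%/yr ÷ 12 = 0.95%/month): $70,000.00 × ((1 + 0.0095)^18 − 1) = $12,987.3428…

$12,987.34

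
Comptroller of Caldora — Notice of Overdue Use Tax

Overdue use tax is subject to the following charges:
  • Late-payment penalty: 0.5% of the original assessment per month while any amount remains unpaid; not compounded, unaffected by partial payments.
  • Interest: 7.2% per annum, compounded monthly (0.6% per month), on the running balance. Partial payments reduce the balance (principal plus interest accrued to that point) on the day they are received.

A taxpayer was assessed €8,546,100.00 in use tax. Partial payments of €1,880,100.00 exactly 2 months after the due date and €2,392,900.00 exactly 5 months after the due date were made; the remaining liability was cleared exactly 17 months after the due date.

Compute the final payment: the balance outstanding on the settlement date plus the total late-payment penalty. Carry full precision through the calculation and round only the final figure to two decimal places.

Balance at month 2: €8,546,100.0000 × (1 + 0.006)^2 = €8,648,960.8596
After €1,880,100.00 payment: €8,648,960.8596 − €1,880,100.00 = €6,768,860.8596
Balance at month 5: €6,768,860.8596 × (1 + 0.006)^3 = €6,891,432.8541…
After €2,392,900.00 payment: €6,891,432.8541… − €2,392,900.00 = €4,498,532.8541…
Balance at month 17: €4,498,532.8541… × (1 + 0.006)^12 = €4,833,332.4178…
Penalty: 17 × 0.5% × €8,546,100.00 = €726,418.50
Final settlement = outstanding balance + penalty = €4,833,332.4178… + €726,418.50 = €5,559,750.92

€5,559,750.92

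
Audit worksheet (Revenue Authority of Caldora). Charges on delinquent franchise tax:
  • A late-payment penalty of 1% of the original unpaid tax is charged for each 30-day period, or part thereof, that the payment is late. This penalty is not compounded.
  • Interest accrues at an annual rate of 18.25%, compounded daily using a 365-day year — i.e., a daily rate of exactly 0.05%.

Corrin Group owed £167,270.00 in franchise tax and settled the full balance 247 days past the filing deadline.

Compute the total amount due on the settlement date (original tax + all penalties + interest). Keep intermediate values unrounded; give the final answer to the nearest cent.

Penalty periods: ⌈247/30⌉ = 9; penalty = 9 × 1% × £167,270.00 = £15,054.30
Interest: £167,270.00 × ((1 + 0.0005)^247 − 1) = £167,270.00 × 0.13141508… = £21,981.8010…
Total = £167,270.00 + £15,054.3000 + £21,981.8010… = £204,306.10

£204,306.10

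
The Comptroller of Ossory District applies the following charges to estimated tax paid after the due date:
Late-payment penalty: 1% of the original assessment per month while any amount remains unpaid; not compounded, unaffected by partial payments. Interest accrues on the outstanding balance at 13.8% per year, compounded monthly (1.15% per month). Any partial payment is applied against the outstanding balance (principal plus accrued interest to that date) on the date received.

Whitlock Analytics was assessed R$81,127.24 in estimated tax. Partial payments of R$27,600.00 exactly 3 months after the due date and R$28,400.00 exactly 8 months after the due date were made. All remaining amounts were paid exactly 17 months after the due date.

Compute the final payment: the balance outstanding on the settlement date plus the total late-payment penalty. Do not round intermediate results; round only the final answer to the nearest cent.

Balance at month 3: R$81,127.2400 × (1 + 0.0115)^3 = R$83,958.4404…
After R$27,600.00 payment: R$83,958.4404… − R$27,600.00 = R$56,358.4404…
Balance at month 8: R$56,358.4404… × (1 + 0.0115)^5 = R$59,674.4468…
After R$28,400.00 payment: R$59,674.4468… − R$28,400.00 = R$31,274.4468…
Balance at month 17: R$31,274.4468… × (1 + 0.0115)^9 = R$34,664.3149…
Penalty: 17 × 1% × R$81,127.24 = R$13,791.63…
Final settlement = outstanding balance + penalty = R$34,664.3149… + R$13,791.63… = R$48,455.95

R$48,455.95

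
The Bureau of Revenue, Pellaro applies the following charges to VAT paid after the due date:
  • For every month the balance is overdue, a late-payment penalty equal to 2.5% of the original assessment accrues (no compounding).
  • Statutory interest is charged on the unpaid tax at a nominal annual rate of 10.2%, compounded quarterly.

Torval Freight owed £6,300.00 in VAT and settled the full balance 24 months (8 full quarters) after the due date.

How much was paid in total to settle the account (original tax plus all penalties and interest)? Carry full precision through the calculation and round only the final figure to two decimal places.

£11,485.94

Late-payment penalty = 2.5% × £6,300.00 × 24 mo = £3,780.00
Interest (10.2%/yr ÷ 4 = 2.55%/quarter): £6,300.00 × ((1 + 0.0255)^8 − 1) = £1,405.9443…
Total = £6,300.00 + £3,780.0000 + £1,405.9443… = £11,485.94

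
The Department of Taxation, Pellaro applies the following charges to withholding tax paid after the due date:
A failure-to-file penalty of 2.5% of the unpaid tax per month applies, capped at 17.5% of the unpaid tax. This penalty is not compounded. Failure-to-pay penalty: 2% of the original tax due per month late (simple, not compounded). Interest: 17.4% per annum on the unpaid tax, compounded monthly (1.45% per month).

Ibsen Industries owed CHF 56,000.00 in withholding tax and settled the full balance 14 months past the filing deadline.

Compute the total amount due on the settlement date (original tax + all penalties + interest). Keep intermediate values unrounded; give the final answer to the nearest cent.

CHF 93,984.13

Failure-to-file: 14 × 2.5% × CHF 56,000.00 = CHF 19,600.00, capped at 17.5% × CHF 56,000.00 = CHF 9,800.00
Failure-to-pay penalty = 2% × CHF 56,000.00 × 14 mo = CHF 15,680.00
Interest: CHF 56,000.00 × ((1 + 0.0145)^14 − 1) = CHF 56,000.00 × 0.2232880… = CHF 12,504.1286…
Total = CHF 56,000.00 + CHF 25,480.0000 + CHF 12,504.1286… = CHF 93,984.13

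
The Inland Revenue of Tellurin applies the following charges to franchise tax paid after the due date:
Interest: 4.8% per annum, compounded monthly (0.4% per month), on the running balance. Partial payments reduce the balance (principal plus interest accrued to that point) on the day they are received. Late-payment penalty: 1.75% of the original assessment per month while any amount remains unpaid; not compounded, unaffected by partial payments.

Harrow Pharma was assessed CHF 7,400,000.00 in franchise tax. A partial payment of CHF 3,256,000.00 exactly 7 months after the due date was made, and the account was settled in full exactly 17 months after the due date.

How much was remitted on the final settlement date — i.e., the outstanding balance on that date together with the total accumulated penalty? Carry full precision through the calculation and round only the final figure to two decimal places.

CHF 6,732,519.50

Balance at month 7: CHF 7,400,000.0000 × (1 + 0.004)^7 = CHF 7,609,703.0425…
After CHF 3,256,000.00 payment: CHF 7,609,703.0425… − CHF 3,256,000.00 = CHF 4,353,703.0425…
Balance at month 17: CHF 4,353,703.0425… × (1 + 0.004)^10 = CHF 4,531,019.5020…
Penalty: 17 × 1.75% × CHF 7,400,000.00 = CHF 2,201,500.00
Final settlement = outstanding balance + penalty = CHF 4,531,019.5020… + CHF 2,201,500.00 = CHF 6,732,519.50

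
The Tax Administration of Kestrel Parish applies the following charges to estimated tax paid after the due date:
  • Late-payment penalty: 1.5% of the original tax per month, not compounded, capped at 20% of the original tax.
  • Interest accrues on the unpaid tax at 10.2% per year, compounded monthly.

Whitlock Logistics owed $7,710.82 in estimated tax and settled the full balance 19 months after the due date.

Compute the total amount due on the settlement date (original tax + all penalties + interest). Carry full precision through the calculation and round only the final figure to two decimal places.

Penalty (uncapped): 19 × 1.5% × $7,710.82 = $2,197.58…; cap = 20% × $7,710.82 = $1,542.16… → penalty = $1,542.16…
Interest (10.2%/yr ÷ 12 = 0.85%/month): $7,710.82 × ((1 + 0.0085)^19 − 1) = $1,345.3114…
Total = $7,710.82 + $1,542.1640 + $1,345.3114… = $10,598.30

$10,598.30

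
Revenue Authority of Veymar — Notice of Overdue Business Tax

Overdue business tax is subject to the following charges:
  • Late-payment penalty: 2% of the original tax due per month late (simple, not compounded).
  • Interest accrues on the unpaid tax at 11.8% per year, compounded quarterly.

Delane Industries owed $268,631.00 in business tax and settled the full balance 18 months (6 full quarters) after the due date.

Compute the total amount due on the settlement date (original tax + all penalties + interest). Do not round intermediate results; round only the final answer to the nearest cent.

$416,533.50

Late-payment penalty: 18 × 2% × $268,631.00 = $96,707.16
Interest (11.8%/yr ÷ 4 = 2.95%/quarter): $268,631.00 × ((1 + 0.0295)^6 − 1) = $51,195.3447…
Total = $268,631.00 + $96,707.1600 + $51,195.3447… = $416,533.50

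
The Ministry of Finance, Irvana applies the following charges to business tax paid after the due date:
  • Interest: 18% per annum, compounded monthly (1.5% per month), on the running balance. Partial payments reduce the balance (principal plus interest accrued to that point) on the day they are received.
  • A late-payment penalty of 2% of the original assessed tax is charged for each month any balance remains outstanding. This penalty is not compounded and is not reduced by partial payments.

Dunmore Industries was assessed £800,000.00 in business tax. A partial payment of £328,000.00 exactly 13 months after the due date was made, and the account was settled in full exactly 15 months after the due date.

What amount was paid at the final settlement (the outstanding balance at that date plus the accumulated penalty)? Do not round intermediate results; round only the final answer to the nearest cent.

Balance at month 13: £800,000.0000 × (1 + 0.015)^13 = £970,841.9552…
After £328,000.00 payment: £970,841.9552… − £328,000.00 = £642,841.9552…
Balance at month 15: £642,841.9552… × (1 + 0.015)^2 = £662,271.8533…
Penalty: 15 × 2% × £800,000.00 = £240,000.00
Final settlement = outstanding balance + penalty = £662,271.8533… + £240,000.00 = £902,271.85

£902,271.85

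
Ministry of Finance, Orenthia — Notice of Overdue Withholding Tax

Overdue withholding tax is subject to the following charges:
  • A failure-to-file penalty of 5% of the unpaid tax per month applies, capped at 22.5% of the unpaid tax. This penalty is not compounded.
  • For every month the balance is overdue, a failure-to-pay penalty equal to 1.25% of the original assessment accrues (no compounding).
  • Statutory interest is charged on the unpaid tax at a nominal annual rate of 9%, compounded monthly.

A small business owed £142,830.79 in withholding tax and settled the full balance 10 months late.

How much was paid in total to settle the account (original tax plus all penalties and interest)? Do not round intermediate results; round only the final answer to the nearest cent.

Failure-to-file: 10 × 5% × £142,830.79 = £71,415.40…, capped at 22.5% × £142,830.79 = £32,136.93…
Failure-to-pay penalty = 1.25% × £142,830.79 × 10 mo = £17,853.85…
Interest (9%/yr ÷ 12 = 0.75%/month): £142,830.79 × ((1 + 0.0075)^10 − 1) = £11,081.1763…
Total = £142,830.79 + £49,990.7765 + £11,081.1763… = £203,902.74

£203,902.74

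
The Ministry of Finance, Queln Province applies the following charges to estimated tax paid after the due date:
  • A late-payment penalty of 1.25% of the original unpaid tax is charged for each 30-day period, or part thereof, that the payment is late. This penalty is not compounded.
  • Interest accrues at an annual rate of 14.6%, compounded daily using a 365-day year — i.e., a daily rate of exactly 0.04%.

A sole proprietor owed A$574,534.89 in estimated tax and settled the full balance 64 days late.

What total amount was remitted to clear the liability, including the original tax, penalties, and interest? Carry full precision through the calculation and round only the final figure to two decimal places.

A$610,974.90

Penalty periods: ⌈64/30⌉ = 3; penalty = 3 × 1.25% × A$574,534.89 = A$21,545.06…
Interest: A$574,534.89 × ((1 + 0.0004)^64 − 1) = A$574,534.89 × 0.02592524… = A$14,894.9565…
Total = A$574,534.89 + A$21,545.0584… + A$14,894.9565… = A$610,974.90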